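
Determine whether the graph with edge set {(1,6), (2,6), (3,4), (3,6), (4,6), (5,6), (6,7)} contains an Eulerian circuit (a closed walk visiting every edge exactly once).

Step 1: Find the degree of each vertex:
  deg(1) = 1
  deg(2) = 1
  deg(3) = 2
  deg(4) = 2
  deg(5) = 1
  deg(6) = 6
  deg(7) = 1

Step 2: Count vertices with odd degree:
  Odd-degree vertices: 1, 2, 5, 7 (4 total)

Step 3: Apply Euler's theorem:
  - Eulerian circuit exists iff graph is connected and all vertices have even degree
  - Eulerian path exists iff graph is connected and has 0 or 2 odd-degree vertices

Graph has 4 odd-degree vertices (need 0 or 2).
Neither Eulerian path nor Eulerian circuit exists.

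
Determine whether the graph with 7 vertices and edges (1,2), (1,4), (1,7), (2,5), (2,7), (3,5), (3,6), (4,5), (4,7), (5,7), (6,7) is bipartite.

Step 1: Attempt 2-coloring using BFS:
  Start at vertex 1, assign color 0
  Color vertex 2 with color 1 (neighbor of 1)
  Color vertex 4 with color 1 (neighbor of 1)
  Color vertex 7 with color 1 (neighbor of 1)
  Color vertex 5 with color 0 (neighbor of 2)

Step 2: Conflict found! Vertices 2 and 7 are adjacent but have the same color.
This means the graph contains an odd cycle.

The graph is NOT bipartite.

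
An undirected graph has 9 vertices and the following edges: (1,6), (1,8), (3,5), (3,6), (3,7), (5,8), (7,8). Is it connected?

Step 1: Build adjacency list from edges:
  1: 6, 8
  2: (none)
  3: 5, 6, 7
  4: (none)
  5: 3, 8
  6: 1, 3
  7: 3, 8
  8: 1, 5, 7
  9: (none)

Step 2: Run BFS/DFS from vertex 1:
  Visited: {1, 6, 8, 3, 5, 7}
  Reached 6 of 9 vertices

Step 3: Only 6 of 9 vertices reached. Graph is disconnected.
Connected components: {1, 3, 5, 6, 7, 8}, {2}, {4}, {9}
Answer: No, the graph is not connected (4 components).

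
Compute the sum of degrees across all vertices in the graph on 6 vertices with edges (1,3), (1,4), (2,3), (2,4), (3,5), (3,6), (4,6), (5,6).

Step 1: Count edges incident to each vertex:
  deg(1) = 2 (neighbors: 3, 4)
  deg(2) = 2 (neighbors: 3, 4)
  deg(3) = 4 (neighbors: 1, 2, 5, 6)
  deg(4) = 3 (neighbors: 1, 2, 6)
  deg(5) = 2 (neighbors: 3, 6)
  deg(6) = 3 (neighbors: 3, 4, 5)

Step 2: Sum all degrees:
  2 + 2 + 4 + 3 + 2 + 3 = 16

Verification: sum of degrees = 2 * |E| = 2 * 8 = 16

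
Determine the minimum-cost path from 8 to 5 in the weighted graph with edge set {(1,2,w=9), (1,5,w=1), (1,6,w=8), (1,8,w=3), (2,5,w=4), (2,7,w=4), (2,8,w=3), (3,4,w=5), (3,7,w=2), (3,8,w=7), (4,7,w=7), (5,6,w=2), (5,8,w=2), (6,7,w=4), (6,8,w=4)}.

Step 1: Build adjacency list with weights:
  1: 2(w=9), 5(w=1), 6(w=8), 8(w=3)
  2: 1(w=9), 5(w=4), 7(w=4), 8(w=3)
  3: 4(w=5), 7(w=2), 8(w=7)
  4: 3(w=5), 7(w=7)
  5: 1(w=1), 2(w=4), 6(w=2), 8(w=2)
  6: 1(w=8), 5(w=2), 7(w=4), 8(w=4)
  7: 2(w=4), 3(w=2), 4(w=7), 6(w=4)
  8: 1(w=3), 2(w=3), 3(w=7), 5(w=2), 6(w=4)

Step 2: Apply Dijkstra's algorithm from vertex 8:
  Visit vertex 8 (distance=0)
    Update dist[1] = 3
    Update dist[2] = 3
    Update dist[3] = 7
    Update dist[5] = 2
    Update dist[6] = 4
  Visit vertex 5 (distance=2)

Step 3: Shortest path: 8 -> 5
Total weight: 2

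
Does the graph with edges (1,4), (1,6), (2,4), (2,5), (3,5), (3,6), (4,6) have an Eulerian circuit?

Step 1: Find the degree of each vertex:
  deg(1) = 2
  deg(2) = 2
  deg(3) = 2
  deg(4) = 3
  deg(5) = 2
  deg(6) = 3

Step 2: Count vertices with odd degree:
  Odd-degree vertices: 4, 6 (2 total)

Step 3: Apply Euler's theorem:
  - Eulerian circuit exists iff graph is connected and all vertices have even degree
  - Eulerian path exists iff graph is connected and has 0 or 2 odd-degree vertices

Graph is connected with exactly 2 odd-degree vertices (4, 6).
Eulerian path exists (starting and ending at the odd-degree vertices), but no Eulerian circuit.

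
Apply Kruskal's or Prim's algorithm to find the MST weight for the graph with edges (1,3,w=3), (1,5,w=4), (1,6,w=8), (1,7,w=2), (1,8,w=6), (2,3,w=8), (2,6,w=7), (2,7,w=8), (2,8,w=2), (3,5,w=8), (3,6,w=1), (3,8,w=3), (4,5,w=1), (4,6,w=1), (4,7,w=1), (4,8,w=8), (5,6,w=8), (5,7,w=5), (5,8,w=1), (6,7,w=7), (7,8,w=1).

Apply Kruskal's algorithm (sort edges by weight, add if no cycle):

Sorted edges by weight:
  (3,6) w=1
  (4,7) w=1
  (4,5) w=1
  (4,6) w=1
  (5,8) w=1
  (7,8) w=1
  (1,7) w=2
  (2,8) w=2
  (1,3) w=3
  (3,8) w=3
  (1,5) w=4
  (5,7) w=5
  (1,8) w=6
  (2,6) w=7
  (6,7) w=7
  (1,6) w=8
  (2,3) w=8
  (2,7) w=8
  (3,5) w=8
  (4,8) w=8
  (5,6) w=8

Add edge (3,6) w=1 -- no cycle. Running total: 1
Add edge (4,7) w=1 -- no cycle. Running total: 2
Add edge (4,5) w=1 -- no cycle. Running total: 3
Add edge (4,6) w=1 -- no cycle. Running total: 4
Add edge (5,8) w=1 -- no cycle. Running total: 5
Skip edge (7,8) w=1 -- would create cycle
Add edge (1,7) w=2 -- no cycle. Running total: 7
Add edge (2,8) w=2 -- no cycle. Running total: 9

MST edges: (3,6,w=1), (4,7,w=1), (4,5,w=1), (4,6,w=1), (5,8,w=1), (1,7,w=2), (2,8,w=2)
Total MST weight: 1 + 1 + 1 + 1 + 1 + 2 + 2 = 9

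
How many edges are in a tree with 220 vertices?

A tree on n vertices always has exactly n - 1 edges.
For n = 220: edges = 220 - 1 = 219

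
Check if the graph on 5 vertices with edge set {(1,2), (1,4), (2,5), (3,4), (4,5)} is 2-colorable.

Step 1: Attempt 2-coloring using BFS:
  Start at vertex 1, assign color 0
  Color vertex 2 with color 1 (neighbor of 1)
  Color vertex 4 with color 1 (neighbor of 1)
  Color vertex 5 with color 0 (neighbor of 2)
  Color vertex 3 with color 0 (neighbor of 4)

Step 2: 2-coloring succeeded. No conflicts found.
  Set A (color 0): {1, 3, 5}
  Set B (color 1): {2, 4}

The graph is bipartite with partition {1, 3, 5}, {2, 4}.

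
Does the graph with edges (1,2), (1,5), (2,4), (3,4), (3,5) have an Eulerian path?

Step 1: Find the degree of each vertex:
  deg(1) = 2
  deg(2) = 2
  deg(3) = 2
  deg(4) = 2
  deg(5) = 2

Step 2: Count vertices with odd degree:
  All vertices have even degree (0 odd-degree vertices)

Step 3: Apply Euler's theorem:
  - Eulerian circuit exists iff graph is connected and all vertices have even degree
  - Eulerian path exists iff graph is connected and has 0 or 2 odd-degree vertices

Graph is connected with 0 odd-degree vertices.
Both Eulerian circuit and Eulerian path exist.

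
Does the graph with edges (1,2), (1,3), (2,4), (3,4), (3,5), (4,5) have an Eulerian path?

Step 1: Find the degree of each vertex:
  deg(1) = 2
  deg(2) = 2
  deg(3) = 3
  deg(4) = 3
  deg(5) = 2

Step 2: Count vertices with odd degree:
  Odd-degree vertices: 3, 4 (2 total)

Step 3: Apply Euler's theorem:
  - Eulerian circuit exists iff graph is connected and all vertices have even degree
  - Eulerian path exists iff graph is connected and has 0 or 2 odd-degree vertices

Graph is connected with exactly 2 odd-degree vertices (3, 4).
Eulerian path exists (starting and ending at the odd-degree vertices), but no Eulerian circuit.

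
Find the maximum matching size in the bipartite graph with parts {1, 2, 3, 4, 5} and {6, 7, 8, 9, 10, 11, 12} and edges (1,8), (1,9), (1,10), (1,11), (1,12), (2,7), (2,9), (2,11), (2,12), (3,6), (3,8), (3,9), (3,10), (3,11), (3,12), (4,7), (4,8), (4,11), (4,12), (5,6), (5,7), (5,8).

Step 1: List the neighbors of each left vertex:
  1: 8, 9, 10, 11, 12
  2: 7, 9, 11, 12
  3: 6, 8, 9, 10, 11, 12
  4: 7, 8, 11, 12
  5: 6, 7, 8

Step 2: Greedily match left vertices, then look for augmenting paths:
  Match 1 -- 8
  Match 2 -- 7
  Match 3 -- 9
  Match 4 -- 11
  Match 5 -- 6
  No augmenting path remains.

Step 3: Verify this is maximum:
  Matching size 5 = min(|L|, |R|) = min(5, 7), which is an upper bound, so this matching is maximum.

Maximum matching: {(1,8), (2,7), (3,9), (4,11), (5,6)}
Size: 5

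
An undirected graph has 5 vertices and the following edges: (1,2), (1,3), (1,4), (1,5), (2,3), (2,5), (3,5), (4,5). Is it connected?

Step 1: Build adjacency list from edges:
  1: 2, 3, 4, 5
  2: 1, 3, 5
  3: 1, 2, 5
  4: 1, 5
  5: 1, 2, 3, 4

Step 2: Run BFS/DFS from vertex 1:
  Visited: {1, 2, 3, 4, 5}
  Reached 5 of 5 vertices

Step 3: All 5 vertices reached from vertex 1, so the graph is connected.
Answer: Yes, the graph is connected.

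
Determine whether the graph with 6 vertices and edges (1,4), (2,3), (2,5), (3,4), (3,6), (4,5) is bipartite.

Step 1: Attempt 2-coloring using BFS:
  Start at vertex 1, assign color 0
  Color vertex 4 with color 1 (neighbor of 1)
  Color vertex 3 with color 0 (neighbor of 4)
  Color vertex 5 with color 0 (neighbor of 4)
  Color vertex 2 with color 1 (neighbor of 3)
  Color vertex 6 with color 1 (neighbor of 3)

Step 2: 2-coloring succeeded. No conflicts found.
  Set A (color 0): {1, 3, 5}
  Set B (color 1): {2, 4, 6}

The graph is bipartite with partition {1, 3, 5}, {2, 4, 6}.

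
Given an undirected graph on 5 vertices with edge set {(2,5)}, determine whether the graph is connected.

Step 1: Build adjacency list from edges:
  1: (none)
  2: 5
  3: (none)
  4: (none)
  5: 2

Step 2: Run BFS/DFS from vertex 1:
  Visited: {1}
  Reached 1 of 5 vertices

Step 3: Only 1 of 5 vertices reached. Graph is disconnected.
Connected components: {1}, {2, 5}, {3}, {4}
Answer: No, the graph is not connected (4 components).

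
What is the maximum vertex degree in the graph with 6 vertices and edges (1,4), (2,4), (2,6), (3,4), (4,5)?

Step 1: Count edges incident to each vertex:
  deg(1) = 1 (neighbors: 4)
  deg(2) = 2 (neighbors: 4, 6)
  deg(3) = 1 (neighbors: 4)
  deg(4) = 4 (neighbors: 1, 2, 3, 5)
  deg(5) = 1 (neighbors: 4)
  deg(6) = 1 (neighbors: 2)

Step 2: Find maximum:
  max(1, 2, 1, 4, 1, 1) = 4 (vertex 4)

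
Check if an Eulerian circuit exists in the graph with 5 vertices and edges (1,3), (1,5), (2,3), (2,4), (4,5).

Step 1: Find the degree of each vertex:
  deg(1) = 2
  deg(2) = 2
  deg(3) = 2
  deg(4) = 2
  deg(5) = 2

Step 2: Count vertices with odd degree:
  All vertices have even degree (0 odd-degree vertices)

Step 3: Apply Euler's theorem:
  - Eulerian circuit exists iff graph is connected and all vertices have even degree
  - Eulerian path exists iff graph is connected and has 0 or 2 odd-degree vertices

Graph is connected with 0 odd-degree vertices.
Both Eulerian circuit and Eulerian path exist.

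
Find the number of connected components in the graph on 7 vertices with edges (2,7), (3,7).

Step 1: Build adjacency list from edges:
  1: (none)
  2: 7
  3: 7
  4: (none)
  5: (none)
  6: (none)
  7: 2, 3

Step 2: Run BFS/DFS from vertex 1:
  Visited: {1}
  Reached 1 of 7 vertices

Step 3: Only 1 of 7 vertices reached. Graph is disconnected.
Connected components: {1}, {2, 3, 7}, {4}, {5}, {6}
Number of connected components: 5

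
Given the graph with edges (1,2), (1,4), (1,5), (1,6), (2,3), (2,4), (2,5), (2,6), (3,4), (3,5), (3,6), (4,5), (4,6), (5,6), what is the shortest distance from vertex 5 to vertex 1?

Step 1: Build adjacency list:
  1: 2, 4, 5, 6
  2: 1, 3, 4, 5, 6
  3: 2, 4, 5, 6
  4: 1, 2, 3, 5, 6
  5: 1, 2, 3, 4, 6
  6: 1, 2, 3, 4, 5

Step 2: BFS from vertex 5 to find shortest path to 1:
  vertex 1 reached at distance 1

Step 3: Shortest path: 5 -> 1
Path length: 1 edge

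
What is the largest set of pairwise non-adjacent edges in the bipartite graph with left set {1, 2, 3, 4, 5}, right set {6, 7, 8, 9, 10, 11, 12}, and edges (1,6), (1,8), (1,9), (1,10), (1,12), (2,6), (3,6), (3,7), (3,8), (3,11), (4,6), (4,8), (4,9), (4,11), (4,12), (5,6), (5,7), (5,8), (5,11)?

Step 1: List the neighbors of each left vertex:
  1: 6, 8, 9, 10, 12
  2: 6
  3: 6, 7, 8, 11
  4: 6, 8, 9, 11, 12
  5: 6, 7, 8, 11

Step 2: Greedily match left vertices, then look for augmenting paths:
  Match 1 -- 9
  Match 2 -- 6
  Match 3 -- 7
  Match 4 -- 8
  Match 5 -- 11
  No augmenting path remains.

Step 3: Verify this is maximum:
  Matching size 5 = min(|L|, |R|) = min(5, 7), which is an upper bound, so this matching is maximum.

Maximum matching: {(1,9), (2,6), (3,7), (4,8), (5,11)}
Size: 5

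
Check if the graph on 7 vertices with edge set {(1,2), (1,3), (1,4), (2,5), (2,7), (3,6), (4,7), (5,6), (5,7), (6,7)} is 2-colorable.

Step 1: Attempt 2-coloring using BFS:
  Start at vertex 1, assign color 0
  Color vertex 2 with color 1 (neighbor of 1)
  Color vertex 3 with color 1 (neighbor of 1)
  Color vertex 4 with color 1 (neighbor of 1)
  Color vertex 5 with color 0 (neighbor of 2)
  Color vertex 7 with color 0 (neighbor of 2)
  Color vertex 6 with color 0 (neighbor of 3)

Step 2: Conflict found! Vertices 5 and 6 are adjacent but have the same color.
This means the graph contains an odd cycle.

The graph is NOT bipartite.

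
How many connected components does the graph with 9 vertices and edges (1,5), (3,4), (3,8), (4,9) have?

Step 1: Build adjacency list from edges:
  1: 5
  2: (none)
  3: 4, 8
  4: 3, 9
  5: 1
  6: (none)
  7: (none)
  8: 3
  9: 4

Step 2: Run BFS/DFS from vertex 1:
  Visited: {1, 5}
  Reached 2 of 9 vertices

Step 3: Only 2 of 9 vertices reached. Graph is disconnected.
Connected components: {1, 5}, {2}, {3, 4, 8, 9}, {6}, {7}
Number of connected components: 5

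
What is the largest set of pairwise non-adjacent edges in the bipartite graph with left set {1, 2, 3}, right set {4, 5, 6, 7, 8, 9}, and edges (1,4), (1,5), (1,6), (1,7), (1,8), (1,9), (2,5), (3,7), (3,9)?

Step 1: List the neighbors of each left vertex:
  1: 4, 5, 6, 7, 8, 9
  2: 5
  3: 7, 9

Step 2: Greedily match left vertices, then look for augmenting paths:
  Match 1 -- 4
  Match 2 -- 5
  Match 3 -- 7
  No augmenting path remains.

Step 3: Verify this is maximum:
  Matching size 3 = min(|L|, |R|) = min(3, 6), which is an upper bound, so this matching is maximum.

Maximum matching: {(1,4), (2,5), (3,7)}
Size: 3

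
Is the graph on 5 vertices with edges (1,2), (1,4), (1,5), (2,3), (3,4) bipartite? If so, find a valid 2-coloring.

Step 1: Attempt 2-coloring using BFS:
  Start at vertex 1, assign color 0
  Color vertex 2 with color 1 (neighbor of 1)
  Color vertex 4 with color 1 (neighbor of 1)
  Color vertex 5 with color 1 (neighbor of 1)
  Color vertex 3 with color 0 (neighbor of 2)

Step 2: 2-coloring succeeded. No conflicts found.
  Set A (color 0): {1, 3}
  Set B (color 1): {2, 4, 5}

The graph is bipartite with partition {1, 3}, {2, 4, 5}.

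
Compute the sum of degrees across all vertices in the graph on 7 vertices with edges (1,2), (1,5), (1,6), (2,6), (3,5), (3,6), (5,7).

Step 1: Count edges incident to each vertex:
  deg(1) = 3 (neighbors: 2, 5, 6)
  deg(2) = 2 (neighbors: 1, 6)
  deg(3) = 2 (neighbors: 5, 6)
  deg(4) = 0 (neighbors: none)
  deg(5) = 3 (neighbors: 1, 3, 7)
  deg(6) = 3 (neighbors: 1, 2, 3)
  deg(7) = 1 (neighbors: 5)

Step 2: Sum all degrees:
  3 + 2 + 2 + 0 + 3 + 3 + 1 = 14

Verification: sum of degrees = 2 * |E| = 2 * 7 = 14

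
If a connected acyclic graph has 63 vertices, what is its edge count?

A tree on n vertices always has exactly n - 1 edges.
For n = 63: edges = 63 - 1 = 62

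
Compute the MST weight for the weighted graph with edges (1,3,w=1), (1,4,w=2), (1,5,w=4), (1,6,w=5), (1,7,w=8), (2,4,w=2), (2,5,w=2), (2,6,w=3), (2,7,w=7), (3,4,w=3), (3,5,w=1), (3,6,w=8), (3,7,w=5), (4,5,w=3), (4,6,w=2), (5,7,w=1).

Apply Kruskal's algorithm (sort edges by weight, add if no cycle):

Sorted edges by weight:
  (1,3) w=1
  (3,5) w=1
  (5,7) w=1
  (1,4) w=2
  (2,5) w=2
  (2,4) w=2
  (4,6) w=2
  (2,6) w=3
  (3,4) w=3
  (4,5) w=3
  (1,5) w=4
  (1,6) w=5
  (3,7) w=5
  (2,7) w=7
  (1,7) w=8
  (3,6) w=8

Add edge (1,3) w=1 -- no cycle. Running total: 1
Add edge (3,5) w=1 -- no cycle. Running total: 2
Add edge (5,7) w=1 -- no cycle. Running total: 3
Add edge (1,4) w=2 -- no cycle. Running total: 5
Add edge (2,5) w=2 -- no cycle. Running total: 7
Skip edge (2,4) w=2 -- would create cycle
Add edge (4,6) w=2 -- no cycle. Running total: 9

MST edges: (1,3,w=1), (3,5,w=1), (5,7,w=1), (1,4,w=2), (2,5,w=2), (4,6,w=2)
Total MST weight: 1 + 1 + 1 + 2 + 2 + 2 = 9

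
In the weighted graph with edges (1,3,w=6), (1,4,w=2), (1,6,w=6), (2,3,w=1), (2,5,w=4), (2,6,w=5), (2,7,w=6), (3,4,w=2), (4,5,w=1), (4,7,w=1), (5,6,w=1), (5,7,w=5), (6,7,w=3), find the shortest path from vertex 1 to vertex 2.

Step 1: Build adjacency list with weights:
  1: 3(w=6), 4(w=2), 6(w=6)
  2: 3(w=1), 5(w=4), 6(w=5), 7(w=6)
  3: 1(w=6), 2(w=1), 4(w=2)
  4: 1(w=2), 3(w=2), 5(w=1), 7(w=1)
  5: 2(w=4), 4(w=1), 6(w=1), 7(w=5)
  6: 1(w=6), 2(w=5), 5(w=1), 7(w=3)
  7: 2(w=6), 4(w=1), 5(w=5), 6(w=3)

Step 2: Apply Dijkstra's algorithm from vertex 1:
  Visit vertex 1 (distance=0)
    Update dist[3] = 6
    Update dist[4] = 2
    Update dist[6] = 6
  Visit vertex 4 (distance=2)
    Update dist[3] = 4
    Update dist[5] = 3
    Update dist[7] = 3
  Visit vertex 5 (distance=3)
    Update dist[2] = 7
    Update dist[6] = 4
  Visit vertex 7 (distance=3)
  Visit vertex 3 (distance=4)
    Update dist[2] = 5
  Visit vertex 6 (distance=4)
  Visit vertex 2 (distance=5)

Step 3: Shortest path: 1 -> 4 -> 3 -> 2
Total weight: 2 + 2 + 1 = 5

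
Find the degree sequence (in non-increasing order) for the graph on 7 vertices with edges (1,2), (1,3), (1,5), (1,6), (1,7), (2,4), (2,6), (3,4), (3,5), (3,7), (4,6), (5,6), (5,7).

Step 1: Count edges incident to each vertex:
  deg(1) = 5 (neighbors: 2, 3, 5, 6, 7)
  deg(2) = 3 (neighbors: 1, 4, 6)
  deg(3) = 4 (neighbors: 1, 4, 5, 7)
  deg(4) = 3 (neighbors: 2, 3, 6)
  deg(5) = 4 (neighbors: 1, 3, 6, 7)
  deg(6) = 4 (neighbors: 1, 2, 4, 5)
  deg(7) = 3 (neighbors: 1, 3, 5)

Step 2: Sort degrees in non-increasing order:
  Degrees: [5, 3, 4, 3, 4, 4, 3] -> sorted: [5, 4, 4, 4, 3, 3, 3]

Degree sequence: [5, 4, 4, 4, 3, 3, 3]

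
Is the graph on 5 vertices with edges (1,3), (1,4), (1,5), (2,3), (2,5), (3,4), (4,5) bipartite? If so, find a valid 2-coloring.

Step 1: Attempt 2-coloring using BFS:
  Start at vertex 1, assign color 0
  Color vertex 3 with color 1 (neighbor of 1)
  Color vertex 4 with color 1 (neighbor of 1)
  Color vertex 5 with color 1 (neighbor of 1)
  Color vertex 2 with color 0 (neighbor of 3)

Step 2: Conflict found! Vertices 3 and 4 are adjacent but have the same color.
This means the graph contains an odd cycle.

The graph is NOT bipartite.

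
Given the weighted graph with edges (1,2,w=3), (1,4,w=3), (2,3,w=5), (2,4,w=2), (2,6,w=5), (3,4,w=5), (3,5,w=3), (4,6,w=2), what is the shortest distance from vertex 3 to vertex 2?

Step 1: Build adjacency list with weights:
  1: 2(w=3), 4(w=3)
  2: 1(w=3), 3(w=5), 4(w=2), 6(w=5)
  3: 2(w=5), 4(w=5), 5(w=3)
  4: 1(w=3), 2(w=2), 3(w=5), 6(w=2)
  5: 3(w=3)
  6: 2(w=5), 4(w=2)

Step 2: Apply Dijkstra's algorithm from vertex 3:
  Visit vertex 3 (distance=0)
    Update dist[2] = 5
    Update dist[4] = 5
    Update dist[5] = 3
  Visit vertex 5 (distance=3)
  Visit vertex 2 (distance=5)
    Update dist[1] = 8
    Update dist[6] = 10

Step 3: Shortest path: 3 -> 2
Total weight: 5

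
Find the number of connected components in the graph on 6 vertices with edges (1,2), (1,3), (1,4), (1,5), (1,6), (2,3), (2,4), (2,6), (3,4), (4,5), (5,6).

Step 1: Build adjacency list from edges:
  1: 2, 3, 4, 5, 6
  2: 1, 3, 4, 6
  3: 1, 2, 4
  4: 1, 2, 3, 5
  5: 1, 4, 6
  6: 1, 2, 5

Step 2: Run BFS/DFS from vertex 1:
  Visited: {1, 2, 3, 4, 5, 6}
  Reached 6 of 6 vertices

Step 3: All 6 vertices reached from vertex 1, so the graph is connected.
Number of connected components: 1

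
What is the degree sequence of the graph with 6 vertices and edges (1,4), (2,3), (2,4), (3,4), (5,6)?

Step 1: Count edges incident to each vertex:
  deg(1) = 1 (neighbors: 4)
  deg(2) = 2 (neighbors: 3, 4)
  deg(3) = 2 (neighbors: 2, 4)
  deg(4) = 3 (neighbors: 1, 2, 3)
  deg(5) = 1 (neighbors: 6)
  deg(6) = 1 (neighbors: 5)

Step 2: Sort degrees in non-increasing order:
  Degrees: [1, 2, 2, 3, 1, 1] -> sorted: [3, 2, 2, 1, 1, 1]

Degree sequence: [3, 2, 2, 1, 1, 1]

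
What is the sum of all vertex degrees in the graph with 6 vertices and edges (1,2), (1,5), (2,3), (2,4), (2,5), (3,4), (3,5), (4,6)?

Step 1: Count edges incident to each vertex:
  deg(1) = 2 (neighbors: 2, 5)
  deg(2) = 4 (neighbors: 1, 3, 4, 5)
  deg(3) = 3 (neighbors: 2, 4, 5)
  deg(4) = 3 (neighbors: 2, 3, 6)
  deg(5) = 3 (neighbors: 1, 2, 3)
  deg(6) = 1 (neighbors: 4)

Step 2: Sum all degrees:
  2 + 4 + 3 + 3 + 3 + 1 = 16

Verification: sum of degrees = 2 * |E| = 2 * 8 = 16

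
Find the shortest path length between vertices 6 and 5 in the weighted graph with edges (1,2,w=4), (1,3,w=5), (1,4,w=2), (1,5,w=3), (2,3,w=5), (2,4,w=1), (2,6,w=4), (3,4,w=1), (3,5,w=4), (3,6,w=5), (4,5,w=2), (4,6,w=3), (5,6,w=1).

Step 1: Build adjacency list with weights:
  1: 2(w=4), 3(w=5), 4(w=2), 5(w=3)
  2: 1(w=4), 3(w=5), 4(w=1), 6(w=4)
  3: 1(w=5), 2(w=5), 4(w=1), 5(w=4), 6(w=5)
  4: 1(w=2), 2(w=1), 3(w=1), 5(w=2), 6(w=3)
  5: 1(w=3), 3(w=4), 4(w=2), 6(w=1)
  6: 2(w=4), 3(w=5), 4(w=3), 5(w=1)

Step 2: Apply Dijkstra's algorithm from vertex 6:
  Visit vertex 6 (distance=0)
    Update dist[2] = 4
    Update dist[3] = 5
    Update dist[4] = 3
    Update dist[5] = 1
  Visit vertex 5 (distance=1)
    Update dist[1] = 4

Step 3: Shortest path: 6 -> 5
Total weight: 1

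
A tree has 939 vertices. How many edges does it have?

A tree on n vertices always has exactly n - 1 edges.
For n = 939: edges = 939 - 1 = 938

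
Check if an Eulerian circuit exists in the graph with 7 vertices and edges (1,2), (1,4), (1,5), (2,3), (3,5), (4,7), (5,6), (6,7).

Step 1: Find the degree of each vertex:
  deg(1) = 3
  deg(2) = 2
  deg(3) = 2
  deg(4) = 2
  deg(5) = 3
  deg(6) = 2
  deg(7) = 2

Step 2: Count vertices with odd degree:
  Odd-degree vertices: 1, 5 (2 total)

Step 3: Apply Euler's theorem:
  - Eulerian circuit exists iff graph is connected and all vertices have even degree
  - Eulerian path exists iff graph is connected and has 0 or 2 odd-degree vertices

Graph is connected with exactly 2 odd-degree vertices (1, 5).
Eulerian path exists (starting and ending at the odd-degree vertices), but no Eulerian circuit.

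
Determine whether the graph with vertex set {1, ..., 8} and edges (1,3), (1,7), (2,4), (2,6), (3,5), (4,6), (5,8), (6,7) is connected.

Step 1: Build adjacency list from edges:
  1: 3, 7
  2: 4, 6
  3: 1, 5
  4: 2, 6
  5: 3, 8
  6: 2, 4, 7
  7: 1, 6
  8: 5

Step 2: Run BFS/DFS from vertex 1:
  Visited: {1, 3, 7, 5, 6, 8, 2, 4}
  Reached 8 of 8 vertices

Step 3: All 8 vertices reached from vertex 1, so the graph is connected.
Answer: Yes, the graph is connected.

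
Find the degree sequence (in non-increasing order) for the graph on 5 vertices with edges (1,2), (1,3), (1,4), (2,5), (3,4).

Step 1: Count edges incident to each vertex:
  deg(1) = 3 (neighbors: 2, 3, 4)
  deg(2) = 2 (neighbors: 1, 5)
  deg(3) = 2 (neighbors: 1, 4)
  deg(4) = 2 (neighbors: 1, 3)
  deg(5) = 1 (neighbors: 2)

Step 2: Sort degrees in non-increasing order:
  Degrees: [3, 2, 2, 2, 1] -> sorted: [3, 2, 2, 2, 1]

Degree sequence: [3, 2, 2, 2, 1]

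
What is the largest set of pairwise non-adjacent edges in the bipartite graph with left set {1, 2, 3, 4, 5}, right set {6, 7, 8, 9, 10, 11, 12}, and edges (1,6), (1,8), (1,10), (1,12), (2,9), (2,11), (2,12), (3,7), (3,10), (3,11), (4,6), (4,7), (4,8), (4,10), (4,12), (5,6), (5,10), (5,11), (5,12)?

Step 1: List the neighbors of each left vertex:
  1: 6, 8, 10, 12
  2: 9, 11, 12
  3: 7, 10, 11
  4: 6, 7, 8, 10, 12
  5: 6, 10, 11, 12

Step 2: Greedily match left vertices, then look for augmenting paths:
  Match 1 -- 6
  Match 2 -- 9
  Match 3 -- 7
  Match 4 -- 8
  Match 5 -- 10
  No augmenting path remains.

Step 3: Verify this is maximum:
  Matching size 5 = min(|L|, |R|) = min(5, 7), which is an upper bound, so this matching is maximum.

Maximum matching: {(1,6), (2,9), (3,7), (4,8), (5,10)}
Size: 5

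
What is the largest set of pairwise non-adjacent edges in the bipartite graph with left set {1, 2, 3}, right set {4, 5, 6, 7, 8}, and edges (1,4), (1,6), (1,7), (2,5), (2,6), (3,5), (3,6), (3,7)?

Step 1: List the neighbors of each left vertex:
  1: 4, 6, 7
  2: 5, 6
  3: 5, 6, 7

Step 2: Greedily match left vertices, then look for augmenting paths:
  Match 1 -- 4
  Match 2 -- 5
  Match 3 -- 6
  No augmenting path remains.

Step 3: Verify this is maximum:
  Matching size 3 = min(|L|, |R|) = min(3, 5), which is an upper bound, so this matching is maximum.

Maximum matching: {(1,4), (2,5), (3,6)}
Size: 3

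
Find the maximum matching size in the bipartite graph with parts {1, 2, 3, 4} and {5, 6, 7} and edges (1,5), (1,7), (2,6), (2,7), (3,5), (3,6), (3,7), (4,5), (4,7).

Step 1: List the neighbors of each left vertex:
  1: 5, 7
  2: 6, 7
  3: 5, 6, 7
  4: 5, 7

Step 2: Greedily match left vertices, then look for augmenting paths:
  Match 1 -- 5
  Match 2 -- 6
  Match 3 -- 7
  No augmenting path remains.

Step 3: Verify this is maximum:
  Matching size 3 = min(|L|, |R|) = min(4, 3), which is an upper bound, so this matching is maximum.

Maximum matching: {(1,5), (2,6), (3,7)}
Size: 3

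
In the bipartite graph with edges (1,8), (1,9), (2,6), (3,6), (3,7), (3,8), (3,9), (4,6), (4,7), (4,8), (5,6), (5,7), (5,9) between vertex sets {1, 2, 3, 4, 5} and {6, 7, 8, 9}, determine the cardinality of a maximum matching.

Step 1: List the neighbors of each left vertex:
  1: 8, 9
  2: 6
  3: 6, 7, 8, 9
  4: 6, 7, 8
  5: 6, 7, 9

Step 2: Greedily match left vertices, then look for augmenting paths:
  Match 1 -- 8
  Match 2 -- 6
  Match 3 -- 7
  Match 5 -- 9
  No augmenting path remains.

Step 3: Verify this is maximum:
  Matching size 4 = min(|L|, |R|) = min(5, 4), which is an upper bound, so this matching is maximum.

Maximum matching: {(1,8), (2,6), (3,7), (5,9)}
Size: 4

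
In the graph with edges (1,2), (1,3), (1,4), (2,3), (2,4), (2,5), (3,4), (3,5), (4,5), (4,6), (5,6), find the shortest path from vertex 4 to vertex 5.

Step 1: Build adjacency list:
  1: 2, 3, 4
  2: 1, 3, 4, 5
  3: 1, 2, 4, 5
  4: 1, 2, 3, 5, 6
  5: 2, 3, 4, 6
  6: 4, 5

Step 2: BFS from vertex 4 to find shortest path to 5:
  vertex 1 reached at distance 1
  vertex 2 reached at distance 1
  vertex 3 reached at distance 1
  vertex 5 reached at distance 1

Step 3: Shortest path: 4 -> 5
Path length: 1 edge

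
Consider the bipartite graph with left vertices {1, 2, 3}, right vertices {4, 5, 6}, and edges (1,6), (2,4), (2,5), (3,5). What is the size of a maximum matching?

Step 1: List the neighbors of each left vertex:
  1: 6
  2: 4, 5
  3: 5

Step 2: Greedily match left vertices, then look for augmenting paths:
  Match 1 -- 6
  Match 2 -- 4
  Match 3 -- 5
  No augmenting path remains.

Step 3: Verify this is maximum:
  Matching size 3 = min(|L|, |R|) = min(3, 3), which is an upper bound, so this matching is maximum.

Maximum matching: {(1,6), (2,4), (3,5)}
Size: 3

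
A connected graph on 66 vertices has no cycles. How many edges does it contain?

A tree on n vertices always has exactly n - 1 edges.
For n = 66: edges = 66 - 1 = 65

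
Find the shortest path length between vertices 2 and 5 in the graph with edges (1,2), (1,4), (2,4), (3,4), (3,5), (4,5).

Step 1: Build adjacency list:
  1: 2, 4
  2: 1, 4
  3: 4, 5
  4: 1, 2, 3, 5
  5: 3, 4

Step 2: BFS from vertex 2 to find shortest path to 5:
  vertex 1 reached at distance 1
  vertex 4 reached at distance 1
  vertex 3 reached at distance 2
  vertex 5 reached at distance 2

Step 3: Shortest path: 2 -> 4 -> 5
Path length: 2 edges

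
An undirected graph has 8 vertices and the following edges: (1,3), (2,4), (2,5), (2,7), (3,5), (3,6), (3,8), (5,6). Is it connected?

Step 1: Build adjacency list from edges:
  1: 3
  2: 4, 5, 7
  3: 1, 5, 6, 8
  4: 2
  5: 2, 3, 6
  6: 3, 5
  7: 2
  8: 3

Step 2: Run BFS/DFS from vertex 1:
  Visited: {1, 3, 5, 6, 8, 2, 4, 7}
  Reached 8 of 8 vertices

Step 3: All 8 vertices reached from vertex 1, so the graph is connected.
Answer: Yes, the graph is connected.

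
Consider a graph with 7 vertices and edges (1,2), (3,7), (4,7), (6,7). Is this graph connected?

Step 1: Build adjacency list from edges:
  1: 2
  2: 1
  3: 7
  4: 7
  5: (none)
  6: 7
  7: 3, 4, 6

Step 2: Run BFS/DFS from vertex 1:
  Visited: {1, 2}
  Reached 2 of 7 vertices

Step 3: Only 2 of 7 vertices reached. Graph is disconnected.
Connected components: {1, 2}, {3, 4, 6, 7}, {5}
Answer: No, the graph is not connected (3 components).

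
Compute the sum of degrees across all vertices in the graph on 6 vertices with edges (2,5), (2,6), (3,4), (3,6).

Step 1: Count edges incident to each vertex:
  deg(1) = 0 (neighbors: none)
  deg(2) = 2 (neighbors: 5, 6)
  deg(3) = 2 (neighbors: 4, 6)
  deg(4) = 1 (neighbors: 3)
  deg(5) = 1 (neighbors: 2)
  deg(6) = 2 (neighbors: 2, 3)

Step 2: Sum all degrees:
  0 + 2 + 2 + 1 + 1 + 2 = 8

Verification: sum of degrees = 2 * |E| = 2 * 4 = 8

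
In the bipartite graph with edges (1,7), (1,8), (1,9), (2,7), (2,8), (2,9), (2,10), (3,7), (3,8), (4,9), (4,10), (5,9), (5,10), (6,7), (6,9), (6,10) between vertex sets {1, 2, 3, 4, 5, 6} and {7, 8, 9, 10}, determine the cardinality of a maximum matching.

Step 1: List the neighbors of each left vertex:
  1: 7, 8, 9
  2: 7, 8, 9, 10
  3: 7, 8
  4: 9, 10
  5: 9, 10
  6: 7, 9, 10

Step 2: Greedily match left vertices, then look for augmenting paths:
  Match 1 -- 7
  Match 2 -- 8
  Match 4 -- 9
  Match 5 -- 10
  No augmenting path remains.

Step 3: Verify this is maximum:
  Matching size 4 = min(|L|, |R|) = min(6, 4), which is an upper bound, so this matching is maximum.

Maximum matching: {(1,7), (2,8), (4,9), (5,10)}
Size: 4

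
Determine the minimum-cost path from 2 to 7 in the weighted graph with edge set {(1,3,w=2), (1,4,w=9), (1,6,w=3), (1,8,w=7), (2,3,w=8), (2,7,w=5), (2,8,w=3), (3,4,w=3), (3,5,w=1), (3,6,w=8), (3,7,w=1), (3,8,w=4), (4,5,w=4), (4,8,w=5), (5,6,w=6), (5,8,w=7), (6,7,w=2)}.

Step 1: Build adjacency list with weights:
  1: 3(w=2), 4(w=9), 6(w=3), 8(w=7)
  2: 3(w=8), 7(w=5), 8(w=3)
  3: 1(w=2), 2(w=8), 4(w=3), 5(w=1), 6(w=8), 7(w=1), 8(w=4)
  4: 1(w=9), 3(w=3), 5(w=4), 8(w=5)
  5: 3(w=1), 4(w=4), 6(w=6), 8(w=7)
  6: 1(w=3), 3(w=8), 5(w=6), 7(w=2)
  7: 2(w=5), 3(w=1), 6(w=2)
  8: 1(w=7), 2(w=3), 3(w=4), 4(w=5), 5(w=7)

Step 2: Apply Dijkstra's algorithm from vertex 2:
  Visit vertex 2 (distance=0)
    Update dist[3] = 8
    Update dist[7] = 5
    Update dist[8] = 3
  Visit vertex 8 (distance=3)
    Update dist[1] = 10
    Update dist[3] = 7
    Update dist[4] = 8
    Update dist[5] = 10
  Visit vertex 7 (distance=5)
    Update dist[3] = 6
    Update dist[6] = 7

Step 3: Shortest path: 2 -> 7
Total weight: 5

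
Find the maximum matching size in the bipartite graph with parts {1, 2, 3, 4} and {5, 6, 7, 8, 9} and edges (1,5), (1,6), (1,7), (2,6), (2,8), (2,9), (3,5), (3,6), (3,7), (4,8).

Step 1: List the neighbors of each left vertex:
  1: 5, 6, 7
  2: 6, 8, 9
  3: 5, 6, 7
  4: 8

Step 2: Greedily match left vertices, then look for augmenting paths:
  Match 1 -- 5
  Match 2 -- 6
  Match 3 -- 7
  Match 4 -- 8
  No augmenting path remains.

Step 3: Verify this is maximum:
  Matching size 4 = min(|L|, |R|) = min(4, 5), which is an upper bound, so this matching is maximum.

Maximum matching: {(1,5), (2,6), (3,7), (4,8)}
Size: 4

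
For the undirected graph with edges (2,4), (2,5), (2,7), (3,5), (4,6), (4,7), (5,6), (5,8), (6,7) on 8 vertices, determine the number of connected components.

Step 1: Build adjacency list from edges:
  1: (none)
  2: 4, 5, 7
  3: 5
  4: 2, 6, 7
  5: 2, 3, 6, 8
  6: 4, 5, 7
  7: 2, 4, 6
  8: 5

Step 2: Run BFS/DFS from vertex 1:
  Visited: {1}
  Reached 1 of 8 vertices

Step 3: Only 1 of 8 vertices reached. Graph is disconnected.
Connected components: {1}, {2, 3, 4, 5, 6, 7, 8}
Number of connected components: 2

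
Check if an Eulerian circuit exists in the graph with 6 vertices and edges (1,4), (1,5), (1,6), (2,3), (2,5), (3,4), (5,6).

Step 1: Find the degree of each vertex:
  deg(1) = 3
  deg(2) = 2
  deg(3) = 2
  deg(4) = 2
  deg(5) = 3
  deg(6) = 2

Step 2: Count vertices with odd degree:
  Odd-degree vertices: 1, 5 (2 total)

Step 3: Apply Euler's theorem:
  - Eulerian circuit exists iff graph is connected and all vertices have even degree
  - Eulerian path exists iff graph is connected and has 0 or 2 odd-degree vertices

Graph is connected with exactly 2 odd-degree vertices (1, 5).
Eulerian path exists (starting and ending at the odd-degree vertices), but no Eulerian circuit.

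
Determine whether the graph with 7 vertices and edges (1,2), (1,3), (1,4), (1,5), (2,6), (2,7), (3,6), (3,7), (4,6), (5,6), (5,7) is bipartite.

Step 1: Attempt 2-coloring using BFS:
  Start at vertex 1, assign color 0
  Color vertex 2 with color 1 (neighbor of 1)
  Color vertex 3 with color 1 (neighbor of 1)
  Color vertex 4 with color 1 (neighbor of 1)
  Color vertex 5 with color 1 (neighbor of 1)
  Color vertex 6 with color 0 (neighbor of 2)
  Color vertex 7 with color 0 (neighbor of 2)

Step 2: 2-coloring succeeded. No conflicts found.
  Set A (color 0): {1, 6, 7}
  Set B (color 1): {2, 3, 4, 5}

The graph is bipartite with partition {1, 6, 7}, {2, 3, 4, 5}.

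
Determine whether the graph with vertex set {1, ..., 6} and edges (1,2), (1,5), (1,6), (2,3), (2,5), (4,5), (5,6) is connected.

Step 1: Build adjacency list from edges:
  1: 2, 5, 6
  2: 1, 3, 5
  3: 2
  4: 5
  5: 1, 2, 4, 6
  6: 1, 5

Step 2: Run BFS/DFS from vertex 1:
  Visited: {1, 2, 5, 6, 3, 4}
  Reached 6 of 6 vertices

Step 3: All 6 vertices reached from vertex 1, so the graph is connected.
Answer: Yes, the graph is connected.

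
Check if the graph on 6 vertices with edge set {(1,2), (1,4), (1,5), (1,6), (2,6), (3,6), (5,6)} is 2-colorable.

Step 1: Attempt 2-coloring using BFS:
  Start at vertex 1, assign color 0
  Color vertex 2 with color 1 (neighbor of 1)
  Color vertex 4 with color 1 (neighbor of 1)
  Color vertex 5 with color 1 (neighbor of 1)
  Color vertex 6 with color 1 (neighbor of 1)

Step 2: Conflict found! Vertices 2 and 6 are adjacent but have the same color.
This means the graph contains an odd cycle.

The graph is NOT bipartite.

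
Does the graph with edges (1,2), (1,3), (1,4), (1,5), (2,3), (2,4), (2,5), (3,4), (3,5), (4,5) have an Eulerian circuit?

Step 1: Find the degree of each vertex:
  deg(1) = 4
  deg(2) = 4
  deg(3) = 4
  deg(4) = 4
  deg(5) = 4

Step 2: Count vertices with odd degree:
  All vertices have even degree (0 odd-degree vertices)

Step 3: Apply Euler's theorem:
  - Eulerian circuit exists iff graph is connected and all vertices have even degree
  - Eulerian path exists iff graph is connected and has 0 or 2 odd-degree vertices

Graph is connected with 0 odd-degree vertices.
Both Eulerian circuit and Eulerian path exist.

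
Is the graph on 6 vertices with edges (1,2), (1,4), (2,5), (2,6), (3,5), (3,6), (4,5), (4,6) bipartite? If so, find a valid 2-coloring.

Step 1: Attempt 2-coloring using BFS:
  Start at vertex 1, assign color 0
  Color vertex 2 with color 1 (neighbor of 1)
  Color vertex 4 with color 1 (neighbor of 1)
  Color vertex 5 with color 0 (neighbor of 2)
  Color vertex 6 with color 0 (neighbor of 2)
  Color vertex 3 with color 1 (neighbor of 5)

Step 2: 2-coloring succeeded. No conflicts found.
  Set A (color 0): {1, 5, 6}
  Set B (color 1): {2, 3, 4}

The graph is bipartite with partition {1, 5, 6}, {2, 3, 4}.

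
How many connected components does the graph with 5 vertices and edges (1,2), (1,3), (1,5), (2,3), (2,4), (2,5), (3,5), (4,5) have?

Step 1: Build adjacency list from edges:
  1: 2, 3, 5
  2: 1, 3, 4, 5
  3: 1, 2, 5
  4: 2, 5
  5: 1, 2, 3, 4

Step 2: Run BFS/DFS from vertex 1:
  Visited: {1, 2, 3, 5, 4}
  Reached 5 of 5 vertices

Step 3: All 5 vertices reached from vertex 1, so the graph is connected.
Number of connected components: 1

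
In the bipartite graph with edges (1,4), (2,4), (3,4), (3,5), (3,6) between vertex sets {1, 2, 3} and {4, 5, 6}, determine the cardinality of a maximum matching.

Step 1: List the neighbors of each left vertex:
  1: 4
  2: 4
  3: 4, 5, 6

Step 2: Greedily match left vertices, then look for augmenting paths:
  Match 1 -- 4
  Match 3 -- 5
  No augmenting path remains.

Step 3: Verify this is maximum:
  Matching has size 2. The vertex set {3, 4} covers every edge and has size 2; any matching has at most one edge per cover vertex, so 2 is maximum (König's theorem).

Maximum matching: {(1,4), (3,5)}
Size: 2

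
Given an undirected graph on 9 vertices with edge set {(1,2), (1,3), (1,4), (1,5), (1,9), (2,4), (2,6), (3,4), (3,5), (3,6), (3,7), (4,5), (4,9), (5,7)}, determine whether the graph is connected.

Step 1: Build adjacency list from edges:
  1: 2, 3, 4, 5, 9
  2: 1, 4, 6
  3: 1, 4, 5, 6, 7
  4: 1, 2, 3, 5, 9
  5: 1, 3, 4, 7
  6: 2, 3
  7: 3, 5
  8: (none)
  9: 1, 4

Step 2: Run BFS/DFS from vertex 1:
  Visited: {1, 2, 3, 4, 5, 9, 6, 7}
  Reached 8 of 9 vertices

Step 3: Only 8 of 9 vertices reached. Graph is disconnected.
Connected components: {1, 2, 3, 4, 5, 6, 7, 9}, {8}
Answer: No, the graph is not connected (2 components).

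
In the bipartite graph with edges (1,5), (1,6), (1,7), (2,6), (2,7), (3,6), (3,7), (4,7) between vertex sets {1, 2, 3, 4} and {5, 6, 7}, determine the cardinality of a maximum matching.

Step 1: List the neighbors of each left vertex:
  1: 5, 6, 7
  2: 6, 7
  3: 6, 7
  4: 7

Step 2: Greedily match left vertices, then look for augmenting paths:
  Match 1 -- 5
  Match 2 -- 6
  Match 3 -- 7
  No augmenting path remains.

Step 3: Verify this is maximum:
  Matching size 3 = min(|L|, |R|) = min(4, 3), which is an upper bound, so this matching is maximum.

Maximum matching: {(1,5), (2,6), (3,7)}
Size: 3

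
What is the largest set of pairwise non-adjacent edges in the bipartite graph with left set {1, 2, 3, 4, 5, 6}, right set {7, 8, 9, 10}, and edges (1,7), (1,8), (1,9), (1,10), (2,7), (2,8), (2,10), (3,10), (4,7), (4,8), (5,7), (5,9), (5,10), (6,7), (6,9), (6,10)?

Step 1: List the neighbors of each left vertex:
  1: 7, 8, 9, 10
  2: 7, 8, 10
  3: 10
  4: 7, 8
  5: 7, 9, 10
  6: 7, 9, 10

Step 2: Greedily match left vertices, then look for augmenting paths:
  Match 1 -- 7
  Match 2 -- 8
  Match 3 -- 10
  Match 5 -- 9
  No augmenting path remains.

Step 3: Verify this is maximum:
  Matching size 4 = min(|L|, |R|) = min(6, 4), which is an upper bound, so this matching is maximum.

Maximum matching: {(1,7), (2,8), (3,10), (5,9)}
Size: 4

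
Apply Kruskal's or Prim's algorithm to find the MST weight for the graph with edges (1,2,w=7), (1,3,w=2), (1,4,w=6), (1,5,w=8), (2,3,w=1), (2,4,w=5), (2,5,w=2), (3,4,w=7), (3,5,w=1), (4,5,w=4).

Apply Kruskal's algorithm (sort edges by weight, add if no cycle):

Sorted edges by weight:
  (2,3) w=1
  (3,5) w=1
  (1,3) w=2
  (2,5) w=2
  (4,5) w=4
  (2,4) w=5
  (1,4) w=6
  (1,2) w=7
  (3,4) w=7
  (1,5) w=8

Add edge (2,3) w=1 -- no cycle. Running total: 1
Add edge (3,5) w=1 -- no cycle. Running total: 2
Add edge (1,3) w=2 -- no cycle. Running total: 4
Skip edge (2,5) w=2 -- would create cycle
Add edge (4,5) w=4 -- no cycle. Running total: 8

MST edges: (2,3,w=1), (3,5,w=1), (1,3,w=2), (4,5,w=4)
Total MST weight: 1 + 1 + 2 + 4 = 8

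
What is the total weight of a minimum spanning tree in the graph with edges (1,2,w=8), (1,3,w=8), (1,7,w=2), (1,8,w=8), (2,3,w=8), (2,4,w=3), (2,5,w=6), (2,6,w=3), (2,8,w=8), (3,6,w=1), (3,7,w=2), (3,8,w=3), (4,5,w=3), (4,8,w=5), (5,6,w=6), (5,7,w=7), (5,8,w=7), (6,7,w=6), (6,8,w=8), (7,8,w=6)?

Apply Kruskal's algorithm (sort edges by weight, add if no cycle):

Sorted edges by weight:
  (3,6) w=1
  (1,7) w=2
  (3,7) w=2
  (2,4) w=3
  (2,6) w=3
  (3,8) w=3
  (4,5) w=3
  (4,8) w=5
  (2,5) w=6
  (5,6) w=6
  (6,7) w=6
  (7,8) w=6
  (5,8) w=7
  (5,7) w=7
  (1,8) w=8
  (1,2) w=8
  (1,3) w=8
  (2,3) w=8
  (2,8) w=8
  (6,8) w=8

Add edge (3,6) w=1 -- no cycle. Running total: 1
Add edge (1,7) w=2 -- no cycle. Running total: 3
Add edge (3,7) w=2 -- no cycle. Running total: 5
Add edge (2,4) w=3 -- no cycle. Running total: 8
Add edge (2,6) w=3 -- no cycle. Running total: 11
Add edge (3,8) w=3 -- no cycle. Running total: 14
Add edge (4,5) w=3 -- no cycle. Running total: 17

MST edges: (3,6,w=1), (1,7,w=2), (3,7,w=2), (2,4,w=3), (2,6,w=3), (3,8,w=3), (4,5,w=3)
Total MST weight: 1 + 2 + 2 + 3 + 3 + 3 + 3 = 17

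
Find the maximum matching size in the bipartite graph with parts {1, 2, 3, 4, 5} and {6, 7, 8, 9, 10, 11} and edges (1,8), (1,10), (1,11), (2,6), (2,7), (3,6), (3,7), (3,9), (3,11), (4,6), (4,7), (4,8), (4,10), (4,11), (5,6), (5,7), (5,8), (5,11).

Step 1: List the neighbors of each left vertex:
  1: 8, 10, 11
  2: 6, 7
  3: 6, 7, 9, 11
  4: 6, 7, 8, 10, 11
  5: 6, 7, 8, 11

Step 2: Greedily match left vertices, then look for augmenting paths:
  Match 1 -- 8
  Match 2 -- 6
  Match 3 -- 7
  Match 4 -- 10
  Match 5 -- 11
  No augmenting path remains.

Step 3: Verify this is maximum:
  Matching size 5 = min(|L|, |R|) = min(5, 6), which is an upper bound, so this matching is maximum.

Maximum matching: {(1,8), (2,6), (3,7), (4,10), (5,11)}
Size: 5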